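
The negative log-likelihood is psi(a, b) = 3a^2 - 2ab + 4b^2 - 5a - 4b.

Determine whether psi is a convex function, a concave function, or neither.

psi is quadratic, so its Hessian is the constant matrix H = [[6, -2], [-2, 8]].
det(H) = 44, tr(H) = 14.
det(H) > 0 and tr(H) > 0, so H is positive definite everywhere: convex.

convex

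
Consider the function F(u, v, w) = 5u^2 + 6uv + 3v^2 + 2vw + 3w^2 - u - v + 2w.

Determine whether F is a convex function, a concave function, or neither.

F is quadratic, so its Hessian is the constant matrix H = [[10, 6, 0], [6, 6, 2], [0, 2, 6]].
Leading principal minors: 10, 24, 104.
All positive ⇒ H ≻ 0 ⇒ convex.

convex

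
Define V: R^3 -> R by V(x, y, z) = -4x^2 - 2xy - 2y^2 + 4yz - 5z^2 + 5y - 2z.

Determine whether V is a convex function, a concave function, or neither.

V is quadratic, so its Hessian is the constant matrix H = [[-8, -2, 0], [-2, -4, 4], [0, 4, -10]].
Leading principal minors: -8, 28, -152.
Signs alternate −, +, − ⇒ H ≺ 0 ⇒ concave.

concave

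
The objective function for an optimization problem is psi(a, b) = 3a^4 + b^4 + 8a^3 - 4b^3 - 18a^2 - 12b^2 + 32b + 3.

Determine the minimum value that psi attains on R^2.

-196

psi(a,b) separates as P(a) + Q(b) + 3, so its minimum is min P + min Q + 3.
P'(a) = 12a(a - 1)(a + 3) vanishes at a ∈ {-3, 0, 1}; Q'(b) = 4(b - 4)(b - 1)(b + 2) vanishes at b ∈ {-2, 1, 4}.
Local minima of P (where P''>0): P(-3)=-135, P(1)=-7. Local minima of Q: Q(-2)=-64, Q(4)=-64.
So the global minimum of psi is P(-3) + Q(-2) + 3 = -135 − 64 + 3 = -196, attained at (-3, -2).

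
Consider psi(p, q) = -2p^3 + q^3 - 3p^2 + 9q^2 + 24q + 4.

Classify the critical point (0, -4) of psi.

local maximum

The mixed partial ∂²psi/∂p∂q is 0, so the Hessian at any point is diag(psi_pp, psi_qq) = diag(-6(2p + 1), 6(q + 3)).
At (0, -4): H = diag(-6, -6).
Both eigenvalues are negative, so H is negative definite: a local maximum.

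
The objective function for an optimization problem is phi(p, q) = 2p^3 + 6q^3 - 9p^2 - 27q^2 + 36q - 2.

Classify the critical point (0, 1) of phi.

The mixed partial ∂²phi/∂p∂q is 0, so the Hessian at any point is diag(phi_pp, phi_qq) = diag(6(2p - 3), 18(2q - 3)).
At (0, 1): H = diag(-18, -18).
Both eigenvalues are negative, so H is negative definite: a local maximum.

local maximum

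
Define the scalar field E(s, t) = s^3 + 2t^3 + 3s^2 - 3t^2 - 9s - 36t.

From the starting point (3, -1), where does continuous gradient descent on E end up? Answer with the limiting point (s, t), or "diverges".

E is separable, so gradient descent decouples: s follows -∂E/∂s, t follows -∂E/∂t.
∂E/∂s = 3(s - 1)(s + 3); at s=3 this is 36, so s decreases.
∂E/∂t = 6(t - 3)(t + 2); at t=-1 this is -24, so t increases.
s converges to its nearest critical value 1 (a local min of the s-part); t converges to 3. The iterate converges to (1, 3).

(1, 3)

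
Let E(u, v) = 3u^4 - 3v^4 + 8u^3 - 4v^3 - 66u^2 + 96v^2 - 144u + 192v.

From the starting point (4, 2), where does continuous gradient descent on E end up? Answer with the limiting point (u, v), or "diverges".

(3, -1)

E is separable, so gradient descent decouples: u follows -∂E/∂u, v follows -∂E/∂v.
∂E/∂u = 12(u - 3)(u + 1)(u + 4); at u=4 this is 480, so u decreases.
∂E/∂v = -12(v - 4)(v + 1)(v + 4); at v=2 this is 432, so v decreases.
u converges to its nearest critical value 3 (a local min of the u-part); v converges to -1. The iterate converges to (3, -1).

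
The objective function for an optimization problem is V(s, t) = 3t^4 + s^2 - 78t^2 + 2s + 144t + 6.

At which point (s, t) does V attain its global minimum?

V(s,t) separates as P(s) + Q(t) + 6, so its minimum is min P + min Q + 6.
P'(s) = 2s + 2 vanishes at s ∈ {-1}; Q'(t) = 12(t - 3)(t - 1)(t + 4) vanishes at t ∈ {-4, 1, 3}.
Local minima of P (where P''>0): P(-1)=-1. Local minima of Q: Q(-4)=-1056, Q(3)=-27.
So the global minimum of V is P(-1) + Q(-4) + 6 = -1 − 1056 + 6 = -1051, attained at (-1, -4).

(-1, -4)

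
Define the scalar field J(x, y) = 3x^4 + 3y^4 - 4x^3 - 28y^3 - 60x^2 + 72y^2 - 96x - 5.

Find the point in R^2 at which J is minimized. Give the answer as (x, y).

(4, 0)

J(x,y) separates as P(x) + Q(y) − 5, so its minimum is min P + min Q − 5.
P'(x) = 12(x - 4)(x + 1)(x + 2) vanishes at x ∈ {-2, -1, 4}; Q'(y) = 12y(y - 4)(y - 3) vanishes at y ∈ {0, 3, 4}.
Local minima of P (where P''>0): P(-2)=32, P(4)=-832. Local minima of Q: Q(0)=0, Q(4)=128.
So the global minimum of J is P(4) + Q(0) − 5 = -832 + 0 − 5 = -837, attained at (4, 0).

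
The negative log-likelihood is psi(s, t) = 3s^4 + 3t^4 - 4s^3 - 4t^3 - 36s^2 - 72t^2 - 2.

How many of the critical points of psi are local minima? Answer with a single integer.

psi separates as a function of s plus a function of t, so ∇psi=0 decouples.
∂psi/∂s = 12s(s - 3)(s + 2) = 0 at s ∈ {-2, 0, 3}; ∂psi/∂t = 12t(t - 4)(t + 3) = 0 at t ∈ {-3, 0, 4}.
The Hessian is diagonal: diag(psi_ss, psi_tt). Second derivatives: psi_ss(-2)=120, psi_ss(0)=-72, psi_ss(3)=180; psi_tt(-3)=252, psi_tt(0)=-144, psi_tt(4)=336.
Local minima occur where both diagonal entries positive: (-2, -3), (-2, 4), (3, -3), (3, 4). Count: 4.

4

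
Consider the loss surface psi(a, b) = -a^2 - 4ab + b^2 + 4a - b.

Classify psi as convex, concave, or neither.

psi is quadratic, so its Hessian is the constant matrix H = [[-2, -4], [-4, 2]].
det(H) = -20, tr(H) = 0.
det(H) < 0, so H is indefinite: neither convex nor concave.

neither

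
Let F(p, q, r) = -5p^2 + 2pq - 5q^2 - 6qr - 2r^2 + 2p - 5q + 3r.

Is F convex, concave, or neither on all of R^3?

concave

F is quadratic, so its Hessian is the constant matrix H = [[-10, 2, 0], [2, -10, -6], [0, -6, -4]].
Leading principal minors: -10, 96, -24.
Signs alternate −, +, − ⇒ H ≺ 0 ⇒ concave.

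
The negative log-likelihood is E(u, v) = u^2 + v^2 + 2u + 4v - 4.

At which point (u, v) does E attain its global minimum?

E(u,v) separates as P(u) + Q(v) − 4, so its minimum is min P + min Q − 4.
P'(u) = 2u + 2 vanishes at u ∈ {-1}; Q'(v) = 2v + 4 vanishes at v ∈ {-2}.
Local minima of P (where P''>0): P(-1)=-1. Local minima of Q: Q(-2)=-4.
So the global minimum of E is P(-1) + Q(-2) − 4 = -1 − 4 − 4 = -9, attained at (-1, -2).

(-1, -2)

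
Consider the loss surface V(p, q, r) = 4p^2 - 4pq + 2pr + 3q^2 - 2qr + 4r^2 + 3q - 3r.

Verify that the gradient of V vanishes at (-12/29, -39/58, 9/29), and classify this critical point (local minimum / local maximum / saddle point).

∇V = (8p - 4q + 2r, -4p + 6q - 2r + 3, 2p - 2q + 8r - 3); substituting (-12/29, -39/58, 9/29) gives ∇V = (0, 0, 0), so (-12/29, -39/58, 9/29) is indeed a critical point.
The Hessian is constant: H = [[8, -4, 2], [-4, 6, -2], [2, -2, 8]].
Leading principal minors: Δ₁ = 8, Δ₂ = 32, Δ₃ = 232.
All leading minors are positive, so H is positive definite: a local minimum.

local minimum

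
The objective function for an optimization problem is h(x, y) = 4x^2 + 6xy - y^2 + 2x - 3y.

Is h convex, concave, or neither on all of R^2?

neither

h is quadratic, so its Hessian is the constant matrix H = [[8, 6], [6, -2]].
det(H) = -52, tr(H) = 6.
det(H) < 0, so H is indefinite: neither convex nor concave.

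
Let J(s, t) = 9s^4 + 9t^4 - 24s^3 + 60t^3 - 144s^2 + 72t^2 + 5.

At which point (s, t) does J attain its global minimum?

J(s,t) separates as P(s) + Q(t) + 5, so its minimum is min P + min Q + 5.
P'(s) = 36s(s - 4)(s + 2) vanishes at s ∈ {-2, 0, 4}; Q'(t) = 36t(t + 1)(t + 4) vanishes at t ∈ {-4, -1, 0}.
Local minima of P (where P''>0): P(-2)=-240, P(4)=-1536. Local minima of Q: Q(-4)=-384, Q(0)=0.
So the global minimum of J is P(4) + Q(-4) + 5 = -1536 − 384 + 5 = -1915, attained at (4, -4).

(4, -4)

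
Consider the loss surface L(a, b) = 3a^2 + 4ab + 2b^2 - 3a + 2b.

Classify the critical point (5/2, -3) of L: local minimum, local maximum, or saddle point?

local minimum

The Hessian of L is constant: H = [[6, 4], [4, 4]].
det(H) = 6·4 − 4² = 8.
det(H) > 0 and tr(H) = 10 > 0, so H is positive definite and the point is a local minimum.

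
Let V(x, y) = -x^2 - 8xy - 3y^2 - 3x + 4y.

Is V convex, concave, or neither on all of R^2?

neither

V is quadratic, so its Hessian is the constant matrix H = [[-2, -8], [-8, -6]].
det(H) = -52, tr(H) = -8.
det(H) < 0, so H is indefinite: neither convex nor concave.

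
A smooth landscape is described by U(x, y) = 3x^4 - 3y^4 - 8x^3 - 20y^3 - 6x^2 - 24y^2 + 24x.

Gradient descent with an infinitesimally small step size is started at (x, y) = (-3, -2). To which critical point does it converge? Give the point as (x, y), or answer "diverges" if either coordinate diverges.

U is separable, so gradient descent decouples: x follows -∂U/∂x, y follows -∂U/∂y.
∂U/∂x = 12(x - 2)(x - 1)(x + 1); at x=-3 this is -480, so x increases.
∂U/∂y = -12y(y + 1)(y + 4); at y=-2 this is -48, so y increases.
x converges to its nearest critical value -1 (a local min of the x-part); y converges to -1. The iterate converges to (-1, -1).

(-1, -1)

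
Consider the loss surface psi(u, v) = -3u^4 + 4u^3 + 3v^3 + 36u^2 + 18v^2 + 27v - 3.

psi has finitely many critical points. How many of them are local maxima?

psi separates as a function of u plus a function of v, so ∇psi=0 decouples.
∂psi/∂u = -12u(u - 3)(u + 2) = 0 at u ∈ {-2, 0, 3}; ∂psi/∂v = 9(v + 1)(v + 3) = 0 at v ∈ {-3, -1}.
The Hessian is diagonal: diag(psi_uu, psi_vv). Second derivatives: psi_uu(-2)=-120, psi_uu(0)=72, psi_uu(3)=-180; psi_vv(-3)=-18, psi_vv(-1)=18.
Local maxima occur where both diagonal entries negative: (-2, -3), (3, -3). Count: 2.

2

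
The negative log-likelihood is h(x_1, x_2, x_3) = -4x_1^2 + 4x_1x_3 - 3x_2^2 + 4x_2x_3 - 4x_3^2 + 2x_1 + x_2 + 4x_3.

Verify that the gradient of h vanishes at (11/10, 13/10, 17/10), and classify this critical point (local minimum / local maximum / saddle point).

local maximum

∇h = (-8x_1 + 4x_3 + 2, -6x_2 + 4x_3 + 1, 4x_1 + 4x_2 - 8x_3 + 4); substituting (11/10, 13/10, 17/10) gives ∇h = (0, 0, 0), so (11/10, 13/10, 17/10) is indeed a critical point.
The Hessian is constant: H = [[-8, 0, 4], [0, -6, 4], [4, 4, -8]].
Leading principal minors: Δ₁ = -8, Δ₂ = 48, Δ₃ = -160.
The minors alternate sign starting negative (−, +, −), so H is negative definite: a local maximum.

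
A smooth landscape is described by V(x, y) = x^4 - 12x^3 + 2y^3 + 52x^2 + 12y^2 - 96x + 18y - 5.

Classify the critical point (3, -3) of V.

The mixed partial ∂²V/∂x∂y is 0, so the Hessian at any point is diag(V_xx, V_yy) = diag(4(3x^2 - 18x + 26), 12(y + 2)).
At (3, -3): H = diag(-4, -12).
Both eigenvalues are negative, so H is negative definite: a local maximum.

local maximum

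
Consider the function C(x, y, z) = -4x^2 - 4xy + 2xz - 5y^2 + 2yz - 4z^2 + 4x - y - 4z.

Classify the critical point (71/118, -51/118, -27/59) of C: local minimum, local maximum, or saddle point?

The Hessian is constant: H = [[-8, -4, 2], [-4, -10, 2], [2, 2, -8]].
Leading principal minors: Δ₁ = -8, Δ₂ = 64, Δ₃ = -472.
The minors alternate sign starting negative (−, +, −), so H is negative definite: a local maximum.

local maximum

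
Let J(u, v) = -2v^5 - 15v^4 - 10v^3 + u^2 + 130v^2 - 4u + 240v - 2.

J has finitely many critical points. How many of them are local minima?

J separates as a function of u plus a function of v, so ∇J=0 decouples.
∂J/∂u = 2(u - 2) = 0 at u ∈ {2}; ∂J/∂v = -10(v - 2)(v + 1)(v + 3)(v + 4) = 0 at v ∈ {-4, -3, -1, 2}.
The Hessian is diagonal: diag(J_uu, J_vv). Second derivatives: J_uu(2)=2; J_vv(-4)=180, J_vv(-3)=-100, J_vv(-1)=180, J_vv(2)=-900.
Local minima occur where both diagonal entries positive: (2, -4), (2, -1). Count: 2.

2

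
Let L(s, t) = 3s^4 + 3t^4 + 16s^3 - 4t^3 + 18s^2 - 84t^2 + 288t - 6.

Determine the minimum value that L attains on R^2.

L(s,t) separates as P(s) + Q(t) − 6, so its minimum is min P + min Q − 6.
P'(s) = 12s(s + 1)(s + 3) vanishes at s ∈ {-3, -1, 0}; Q'(t) = 12(t - 3)(t - 2)(t + 4) vanishes at t ∈ {-4, 2, 3}.
Local minima of P (where P''>0): P(-3)=-27, P(0)=0. Local minima of Q: Q(-4)=-1472, Q(3)=243.
So the global minimum of L is P(-3) + Q(-4) − 6 = -27 − 1472 − 6 = -1505, attained at (-3, -4).

-1505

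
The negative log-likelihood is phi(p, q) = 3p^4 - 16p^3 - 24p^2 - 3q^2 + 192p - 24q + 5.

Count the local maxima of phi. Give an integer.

1

phi separates as a function of p plus a function of q, so ∇phi=0 decouples.
∂phi/∂p = 12(p - 4)(p - 2)(p + 2) = 0 at p ∈ {-2, 2, 4}; ∂phi/∂q = -6(q + 4) = 0 at q ∈ {-4}.
The Hessian is diagonal: diag(phi_pp, phi_qq). Second derivatives: phi_pp(-2)=288, phi_pp(2)=-96, phi_pp(4)=144; phi_qq(-4)=-6.
Local maxima occur where both diagonal entries negative: (2, -4). Count: 1.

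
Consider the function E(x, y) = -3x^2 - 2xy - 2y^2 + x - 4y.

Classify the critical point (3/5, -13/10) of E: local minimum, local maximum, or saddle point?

The Hessian of E is constant: H = [[-6, -2], [-2, -4]].
det(H) = (-6)·(-4) − (-2)² = 20.
det(H) > 0 and tr(H) = -10 < 0, so H is negative definite and the point is a local maximum.

local maximum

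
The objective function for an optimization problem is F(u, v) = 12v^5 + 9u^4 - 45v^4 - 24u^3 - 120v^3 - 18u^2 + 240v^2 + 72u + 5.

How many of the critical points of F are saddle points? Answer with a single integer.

6

F separates as a function of u plus a function of v, so ∇F=0 decouples.
∂F/∂u = 36(u - 2)(u - 1)(u + 1) = 0 at u ∈ {-1, 1, 2}; ∂F/∂v = 60v(v - 4)(v - 1)(v + 2) = 0 at v ∈ {-2, 0, 1, 4}.
The Hessian is diagonal: diag(F_uu, F_vv). Second derivatives: F_uu(-1)=216, F_uu(1)=-72, F_uu(2)=108; F_vv(-2)=-2160, F_vv(0)=480, F_vv(1)=-540, F_vv(4)=4320.
Saddle points occur where the two diagonal entries have opposite signs: (-1, -2), (-1, 1), (1, 0), (1, 4), (2, -2), (2, 1). Count: 6.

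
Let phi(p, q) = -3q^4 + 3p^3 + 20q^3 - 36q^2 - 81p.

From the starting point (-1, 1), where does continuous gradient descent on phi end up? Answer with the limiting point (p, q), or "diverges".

(3, 2)

phi is separable, so gradient descent decouples: p follows -∂phi/∂p, q follows -∂phi/∂q.
∂phi/∂p = 9(p - 3)(p + 3); at p=-1 this is -72, so p increases.
∂phi/∂q = -12q(q - 3)(q - 2); at q=1 this is -24, so q increases.
p converges to its nearest critical value 3 (a local min of the p-part); q converges to 2. The iterate converges to (3, 2).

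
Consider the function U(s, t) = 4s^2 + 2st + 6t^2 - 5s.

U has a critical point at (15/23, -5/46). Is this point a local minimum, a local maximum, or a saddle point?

local minimum

The Hessian of U is constant: H = [[8, 2], [2, 12]].
det(H) = 8·12 − 2² = 92.
det(H) > 0 and tr(H) = 20 > 0, so H is positive definite and the point is a local minimum.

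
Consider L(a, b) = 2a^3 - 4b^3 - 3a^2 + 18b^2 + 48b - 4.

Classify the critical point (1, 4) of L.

saddle point

The mixed partial ∂²L/∂a∂b is 0, so the Hessian at any point is diag(L_aa, L_bb) = diag(6(2a - 1), 12(-2b + 3)).
At (1, 4): H = diag(6, -60).
The eigenvalues have opposite signs, so H is indefinite: a saddle point.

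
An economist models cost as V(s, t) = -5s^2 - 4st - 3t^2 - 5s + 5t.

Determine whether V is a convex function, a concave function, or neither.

concave

V is quadratic, so its Hessian is the constant matrix H = [[-10, -4], [-4, -6]].
det(H) = 44, tr(H) = -16.
det(H) > 0 and tr(H) < 0, so H is negative definite everywhere: concave.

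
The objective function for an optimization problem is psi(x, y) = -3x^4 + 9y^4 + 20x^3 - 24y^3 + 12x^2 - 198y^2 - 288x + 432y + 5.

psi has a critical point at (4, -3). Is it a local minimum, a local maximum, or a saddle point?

saddle point

The mixed partial ∂²psi/∂x∂y is 0, so the Hessian at any point is diag(psi_xx, psi_yy) = diag(12(-3x^2 + 10x + 2), 36(3y^2 - 4y - 11)).
At (4, -3): H = diag(-72, 1008).
The eigenvalues have opposite signs, so H is indefinite: a saddle point.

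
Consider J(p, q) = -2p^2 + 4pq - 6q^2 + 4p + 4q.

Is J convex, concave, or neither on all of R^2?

J is quadratic, so its Hessian is the constant matrix H = [[-4, 4], [4, -12]].
det(H) = 32, tr(H) = -16.
det(H) > 0 and tr(H) < 0, so H is negative definite everywhere: concave.

concave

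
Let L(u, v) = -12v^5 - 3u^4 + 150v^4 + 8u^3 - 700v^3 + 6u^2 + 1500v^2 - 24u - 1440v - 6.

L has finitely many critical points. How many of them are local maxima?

4

L separates as a function of u plus a function of v, so ∇L=0 decouples.
∂L/∂u = -12(u - 2)(u - 1)(u + 1) = 0 at u ∈ {-1, 1, 2}; ∂L/∂v = -60(v - 4)(v - 3)(v - 2)(v - 1) = 0 at v ∈ {1, 2, 3, 4}.
The Hessian is diagonal: diag(L_uu, L_vv). Second derivatives: L_uu(-1)=-72, L_uu(1)=24, L_uu(2)=-36; L_vv(1)=360, L_vv(2)=-120, L_vv(3)=120, L_vv(4)=-360.
Local maxima occur where both diagonal entries negative: (-1, 2), (-1, 4), (2, 2), (2, 4). Count: 4.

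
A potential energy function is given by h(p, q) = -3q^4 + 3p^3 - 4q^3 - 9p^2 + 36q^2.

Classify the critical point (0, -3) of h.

The mixed partial ∂²h/∂p∂q is 0, so the Hessian at any point is diag(h_pp, h_qq) = diag(18(p - 1), 12(-3q^2 - 2q + 6)).
At (0, -3): H = diag(-18, -180).
Both eigenvalues are negative, so H is negative definite: a local maximum.

local maximum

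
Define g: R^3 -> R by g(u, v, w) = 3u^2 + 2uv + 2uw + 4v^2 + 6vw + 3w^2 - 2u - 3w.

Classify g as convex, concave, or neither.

g is quadratic, so its Hessian is the constant matrix H = [[6, 2, 2], [2, 8, 6], [2, 6, 6]].
Leading principal minors: 6, 44, 64.
All positive ⇒ H ≻ 0 ⇒ convex.

convex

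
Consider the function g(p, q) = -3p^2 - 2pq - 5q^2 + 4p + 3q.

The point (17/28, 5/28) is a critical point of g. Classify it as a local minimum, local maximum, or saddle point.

local maximum

The Hessian of g is constant: H = [[-6, -2], [-2, -10]].
det(H) = (-6)·(-10) − (-2)² = 56.
det(H) > 0 and tr(H) = -16 < 0, so H is negative definite and the point is a local maximum.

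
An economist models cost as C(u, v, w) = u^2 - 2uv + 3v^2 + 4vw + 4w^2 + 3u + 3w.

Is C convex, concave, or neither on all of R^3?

convex

C is quadratic, so its Hessian is the constant matrix H = [[2, -2, 0], [-2, 6, 4], [0, 4, 8]].
Leading principal minors: 2, 8, 32.
All positive ⇒ H ≻ 0 ⇒ convex.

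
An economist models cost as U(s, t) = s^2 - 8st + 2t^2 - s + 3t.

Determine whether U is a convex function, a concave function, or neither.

U is quadratic, so its Hessian is the constant matrix H = [[2, -8], [-8, 4]].
det(H) = -56, tr(H) = 6.
det(H) < 0, so H is indefinite: neither convex nor concave.

neither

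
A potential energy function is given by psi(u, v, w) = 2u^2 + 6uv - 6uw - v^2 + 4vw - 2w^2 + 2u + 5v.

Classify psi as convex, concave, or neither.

psi is quadratic, so its Hessian is the constant matrix H = [[4, 6, -6], [6, -2, 4], [-6, 4, -4]].
Leading principal minors: 4, -44, -104.
Neither pattern holds ⇒ H is indefinite ⇒ neither convex nor concave.

neither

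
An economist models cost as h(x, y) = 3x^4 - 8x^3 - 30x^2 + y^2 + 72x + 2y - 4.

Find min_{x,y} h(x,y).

-157

h(x,y) separates as P(x) + Q(y) − 4, so its minimum is min P + min Q − 4.
P'(x) = 12(x - 3)(x - 1)(x + 2) vanishes at x ∈ {-2, 1, 3}; Q'(y) = 2y + 2 vanishes at y ∈ {-1}.
Local minima of P (where P''>0): P(-2)=-152, P(3)=-27. Local minima of Q: Q(-1)=-1.
So the global minimum of h is P(-2) + Q(-1) − 4 = -152 − 1 − 4 = -157, attained at (-2, -1).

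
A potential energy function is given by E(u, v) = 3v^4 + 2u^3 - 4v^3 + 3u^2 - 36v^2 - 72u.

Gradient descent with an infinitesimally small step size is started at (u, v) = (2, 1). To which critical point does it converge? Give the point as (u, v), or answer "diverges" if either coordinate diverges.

E is separable, so gradient descent decouples: u follows -∂E/∂u, v follows -∂E/∂v.
∂E/∂u = 6(u - 3)(u + 4); at u=2 this is -36, so u increases.
∂E/∂v = 12v(v - 3)(v + 2); at v=1 this is -72, so v increases.
u converges to its nearest critical value 3 (a local min of the u-part); v converges to 3. The iterate converges to (3, 3).

(3, 3)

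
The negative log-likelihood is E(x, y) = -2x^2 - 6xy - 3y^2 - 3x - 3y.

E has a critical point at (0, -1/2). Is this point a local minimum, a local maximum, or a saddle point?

saddle point

The Hessian of E is constant: H = [[-4, -6], [-6, -6]].
det(H) = (-4)·(-6) − (-6)² = -12.
Since det(H) < 0, H is indefinite and the critical point is a saddle point.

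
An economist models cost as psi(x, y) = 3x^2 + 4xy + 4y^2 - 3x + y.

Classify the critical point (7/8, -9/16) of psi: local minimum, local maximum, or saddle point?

The Hessian of psi is constant: H = [[6, 4], [4, 8]].
det(H) = 6·8 − 4² = 32.
det(H) > 0 and tr(H) = 14 > 0, so H is positive definite and the point is a local minimum.

local minimum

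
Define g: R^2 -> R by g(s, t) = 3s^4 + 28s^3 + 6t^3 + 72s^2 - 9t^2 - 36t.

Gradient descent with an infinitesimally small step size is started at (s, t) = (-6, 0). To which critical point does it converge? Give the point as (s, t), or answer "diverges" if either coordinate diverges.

g is separable, so gradient descent decouples: s follows -∂g/∂s, t follows -∂g/∂t.
∂g/∂s = 12s(s + 3)(s + 4); at s=-6 this is -432, so s increases.
∂g/∂t = 18(t - 2)(t + 1); at t=0 this is -36, so t increases.
s converges to its nearest critical value -4 (a local min of the s-part); t converges to 2. The iterate converges to (-4, 2).

(-4, 2)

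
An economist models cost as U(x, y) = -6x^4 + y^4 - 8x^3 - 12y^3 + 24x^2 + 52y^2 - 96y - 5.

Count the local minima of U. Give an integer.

2

U separates as a function of x plus a function of y, so ∇U=0 decouples.
∂U/∂x = -24x(x - 1)(x + 2) = 0 at x ∈ {-2, 0, 1}; ∂U/∂y = 4(y - 4)(y - 3)(y - 2) = 0 at y ∈ {2, 3, 4}.
The Hessian is diagonal: diag(U_xx, U_yy). Second derivatives: U_xx(-2)=-144, U_xx(0)=48, U_xx(1)=-72; U_yy(2)=8, U_yy(3)=-4, U_yy(4)=8.
Local minima occur where both diagonal entries positive: (0, 2), (0, 4). Count: 2.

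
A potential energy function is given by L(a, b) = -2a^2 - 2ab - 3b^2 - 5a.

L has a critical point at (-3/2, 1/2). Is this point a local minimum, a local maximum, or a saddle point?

local maximum

The Hessian of L is constant: H = [[-4, -2], [-2, -6]].
det(H) = (-4)·(-6) − (-2)² = 20.
det(H) > 0 and tr(H) = -10 < 0, so H is negative definite and the point is a local maximum.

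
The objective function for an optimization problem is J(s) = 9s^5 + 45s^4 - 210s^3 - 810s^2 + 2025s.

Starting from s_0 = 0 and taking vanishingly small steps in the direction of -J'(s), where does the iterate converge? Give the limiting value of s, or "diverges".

J'(s) = 45(s - 3)(s - 1)(s + 3)(s + 5), so J'(0) = 2025.
Gradient descent moves in the -J' direction, i.e. s is decreasing.
The nearest critical point in that direction is s = -3, where J'' = 2160 > 0 (a local minimum). The iterate converges there.

-3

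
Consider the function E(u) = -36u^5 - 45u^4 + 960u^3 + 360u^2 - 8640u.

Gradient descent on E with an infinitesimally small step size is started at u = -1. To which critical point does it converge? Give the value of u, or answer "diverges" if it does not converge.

2

E'(u) = -180(u - 3)(u - 2)(u + 2)(u + 4), so E'(-1) = -6480.
Gradient descent moves in the -E' direction, i.e. u is increasing.
The nearest critical point in that direction is u = 2, where E'' = 4320 > 0 (a local minimum). The iterate converges there.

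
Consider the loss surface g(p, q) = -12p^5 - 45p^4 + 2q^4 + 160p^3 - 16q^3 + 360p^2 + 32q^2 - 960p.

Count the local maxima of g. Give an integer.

2

g separates as a function of p plus a function of q, so ∇g=0 decouples.
∂g/∂p = -60(p - 2)(p - 1)(p + 2)(p + 4) = 0 at p ∈ {-4, -2, 1, 2}; ∂g/∂q = 8q(q - 4)(q - 2) = 0 at q ∈ {0, 2, 4}.
The Hessian is diagonal: diag(g_pp, g_qq). Second derivatives: g_pp(-4)=3600, g_pp(-2)=-1440, g_pp(1)=900, g_pp(2)=-1440; g_qq(0)=64, g_qq(2)=-32, g_qq(4)=64.
Local maxima occur where both diagonal entries negative: (-2, 2), (2, 2). Count: 2.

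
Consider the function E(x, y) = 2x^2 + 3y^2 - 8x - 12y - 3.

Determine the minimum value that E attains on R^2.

-23

E(x,y) separates as P(x) + Q(y) − 3, so its minimum is min P + min Q − 3.
P'(x) = 4x - 8 vanishes at x ∈ {2}; Q'(y) = 6y - 12 vanishes at y ∈ {2}.
Local minima of P (where P''>0): P(2)=-8. Local minima of Q: Q(2)=-12.
So the global minimum of E is P(2) + Q(2) − 3 = -8 − 12 − 3 = -23, attained at (2, 2).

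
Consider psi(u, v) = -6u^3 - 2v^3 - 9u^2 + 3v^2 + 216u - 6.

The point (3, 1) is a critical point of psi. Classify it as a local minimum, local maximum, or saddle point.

The mixed partial ∂²psi/∂u∂v is 0, so the Hessian at any point is diag(psi_uu, psi_vv) = diag(-18(2u + 1), 6(-2v + 1)).
At (3, 1): H = diag(-126, -6).
Both eigenvalues are negative, so H is negative definite: a local maximum.

local maximum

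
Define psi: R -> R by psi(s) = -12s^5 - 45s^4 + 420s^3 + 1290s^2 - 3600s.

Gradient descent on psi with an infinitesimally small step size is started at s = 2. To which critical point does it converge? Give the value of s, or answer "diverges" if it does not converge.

1

psi'(s) = -60(s - 4)(s - 1)(s + 3)(s + 5), so psi'(2) = 4200.
Gradient descent moves in the -psi' direction, i.e. s is decreasing.
The nearest critical point in that direction is s = 1, where psi'' = 4320 > 0 (a local minimum). The iterate converges there.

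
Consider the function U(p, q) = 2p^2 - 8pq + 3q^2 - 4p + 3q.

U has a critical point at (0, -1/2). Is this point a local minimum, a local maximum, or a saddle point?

saddle point

The Hessian of U is constant: H = [[4, -8], [-8, 6]].
det(H) = 4·6 − (-8)² = -40.
Since det(H) < 0, H is indefinite and the critical point is a saddle point.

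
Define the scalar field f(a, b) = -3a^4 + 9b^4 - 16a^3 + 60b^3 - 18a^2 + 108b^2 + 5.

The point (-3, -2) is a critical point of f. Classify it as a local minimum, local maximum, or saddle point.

local maximum

The mixed partial ∂²f/∂a∂b is 0, so the Hessian at any point is diag(f_aa, f_bb) = diag(-12(3a^2 + 8a + 3), 36(3b^2 + 10b + 6)).
At (-3, -2): H = diag(-72, -72).
Both eigenvalues are negative, so H is negative definite: a local maximum.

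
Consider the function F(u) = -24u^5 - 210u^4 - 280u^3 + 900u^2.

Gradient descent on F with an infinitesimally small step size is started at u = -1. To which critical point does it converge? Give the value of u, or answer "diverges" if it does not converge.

0

F'(u) = -120u(u - 1)(u + 3)(u + 5), so F'(-1) = -1920.
Gradient descent moves in the -F' direction, i.e. u is increasing.
The nearest critical point in that direction is u = 0, where F'' = 1800 > 0 (a local minimum). The iterate converges there.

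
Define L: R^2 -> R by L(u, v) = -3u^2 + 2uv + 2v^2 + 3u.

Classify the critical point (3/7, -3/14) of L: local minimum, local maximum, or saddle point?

saddle point

The Hessian of L is constant: H = [[-6, 2], [2, 4]].
det(H) = (-6)·4 − 2² = -28.
Since det(H) < 0, H is indefinite and the critical point is a saddle point.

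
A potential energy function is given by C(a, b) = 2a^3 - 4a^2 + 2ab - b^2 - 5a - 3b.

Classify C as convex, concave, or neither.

The term 2a^3 is cubic, so the Hessian is not constant.
∂²C/∂a² = 12a - 8, which takes both signs as a varies (negative for sufficiently negative a). A diagonal entry of the Hessian changing sign means the Hessian is neither positive- nor negative-semidefinite on all of R^2.

neither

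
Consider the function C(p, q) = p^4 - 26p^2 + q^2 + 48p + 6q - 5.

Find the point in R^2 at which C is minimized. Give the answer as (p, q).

(-4, -3)

C(p,q) separates as A(p) + B(q) − 5, so its minimum is min A + min B − 5.
A'(p) = 4(p - 3)(p - 1)(p + 4) vanishes at p ∈ {-4, 1, 3}; B'(q) = 2q + 6 vanishes at q ∈ {-3}.
Local minima of A (where A''>0): A(-4)=-352, A(3)=-9. Local minima of B: B(-3)=-9.
So the global minimum of C is A(-4) + B(-3) − 5 = -352 − 9 − 5 = -366, attained at (-4, -3).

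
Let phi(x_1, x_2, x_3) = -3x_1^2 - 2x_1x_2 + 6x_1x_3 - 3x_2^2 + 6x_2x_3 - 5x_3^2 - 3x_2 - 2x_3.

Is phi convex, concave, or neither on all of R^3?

phi is quadratic, so its Hessian is the constant matrix H = [[-6, -2, 6], [-2, -6, 6], [6, 6, -10]].
Leading principal minors: -6, 32, -32.
Signs alternate −, +, − ⇒ H ≺ 0 ⇒ concave.

concave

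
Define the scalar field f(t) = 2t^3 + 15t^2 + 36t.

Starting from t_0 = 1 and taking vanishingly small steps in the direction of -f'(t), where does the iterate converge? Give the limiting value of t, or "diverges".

f'(t) = 6(t + 2)(t + 3), so f'(1) = 72.
Gradient descent moves in the -f' direction, i.e. t is decreasing.
The nearest critical point in that direction is t = -2, where f'' = 6 > 0 (a local minimum). The iterate converges there.

-2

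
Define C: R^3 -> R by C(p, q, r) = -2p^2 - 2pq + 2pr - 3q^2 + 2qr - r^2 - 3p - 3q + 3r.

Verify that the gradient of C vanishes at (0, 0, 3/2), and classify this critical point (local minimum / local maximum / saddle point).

∇C = (-4p - 2q + 2r - 3, -2p - 6q + 2r - 3, 2p + 2q - 2r + 3); substituting (0, 0, 3/2) gives ∇C = (0, 0, 0), so (0, 0, 3/2) is indeed a critical point.
The Hessian is constant: H = [[-4, -2, 2], [-2, -6, 2], [2, 2, -2]].
Leading principal minors: Δ₁ = -4, Δ₂ = 20, Δ₃ = -16.
The minors alternate sign starting negative (−, +, −), so H is negative definite: a local maximum.

local maximum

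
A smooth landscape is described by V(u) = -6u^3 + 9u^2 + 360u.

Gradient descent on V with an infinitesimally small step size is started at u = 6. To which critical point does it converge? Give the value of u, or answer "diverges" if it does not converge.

diverges

V'(u) = -18(u - 5)(u + 4), so V'(6) = -180.
Gradient descent moves in the -V' direction, i.e. u is increasing.
There is no critical point above u=6, and V' keeps the same sign, so the iterate runs off to +∞.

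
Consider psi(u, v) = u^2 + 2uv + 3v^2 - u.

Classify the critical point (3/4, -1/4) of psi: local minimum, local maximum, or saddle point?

The Hessian of psi is constant: H = [[2, 2], [2, 6]].
det(H) = 2·6 − 2² = 8.
det(H) > 0 and tr(H) = 8 > 0, so H is positive definite and the point is a local minimum.

local minimum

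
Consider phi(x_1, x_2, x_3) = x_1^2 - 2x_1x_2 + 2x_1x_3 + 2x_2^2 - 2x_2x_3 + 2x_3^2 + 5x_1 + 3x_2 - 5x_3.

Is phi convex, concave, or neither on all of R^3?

phi is quadratic, so its Hessian is the constant matrix H = [[2, -2, 2], [-2, 4, -2], [2, -2, 4]].
Leading principal minors: 2, 4, 8.
All positive ⇒ H ≻ 0 ⇒ convex.

convex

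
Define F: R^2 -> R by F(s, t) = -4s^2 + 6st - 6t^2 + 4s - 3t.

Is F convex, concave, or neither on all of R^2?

F is quadratic, so its Hessian is the constant matrix H = [[-8, 6], [6, -12]].
det(H) = 60, tr(H) = -20.
det(H) > 0 and tr(H) < 0, so H is negative definite everywhere: concave.

concave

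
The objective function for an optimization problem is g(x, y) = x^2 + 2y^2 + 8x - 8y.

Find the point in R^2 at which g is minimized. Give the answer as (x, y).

g(x,y) separates as P(x) + Q(y), so its minimum is min P + min Q.
P'(x) = 2x + 8 vanishes at x ∈ {-4}; Q'(y) = 4y - 8 vanishes at y ∈ {2}.
Local minima of P (where P''>0): P(-4)=-16. Local minima of Q: Q(2)=-8.
So the global minimum of g is P(-4) + Q(2) = -16 − 8 = -24, attained at (-4, 2).

(-4, 2)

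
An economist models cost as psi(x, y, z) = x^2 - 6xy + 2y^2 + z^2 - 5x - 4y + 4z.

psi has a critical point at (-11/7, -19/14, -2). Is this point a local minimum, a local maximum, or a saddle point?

saddle point

The Hessian is constant: H = [[2, -6, 0], [-6, 4, 0], [0, 0, 2]].
Leading principal minors: Δ₁ = 2, Δ₂ = -28, Δ₃ = -56.
The minors fit neither the all-positive nor the alternating-sign pattern, so H is indefinite: a saddle point.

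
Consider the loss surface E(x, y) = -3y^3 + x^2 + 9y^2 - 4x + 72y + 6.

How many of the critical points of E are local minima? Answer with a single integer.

1

E separates as a function of x plus a function of y, so ∇E=0 decouples.
∂E/∂x = 2(x - 2) = 0 at x ∈ {2}; ∂E/∂y = -9(y - 4)(y + 2) = 0 at y ∈ {-2, 4}.
The Hessian is diagonal: diag(E_xx, E_yy). Second derivatives: E_xx(2)=2; E_yy(-2)=54, E_yy(4)=-54.
Local minima occur where both diagonal entries positive: (2, -2). Count: 1.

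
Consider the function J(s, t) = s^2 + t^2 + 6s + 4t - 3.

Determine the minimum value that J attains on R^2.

J(s,t) separates as P(s) + Q(t) − 3, so its minimum is min P + min Q − 3.
P'(s) = 2s + 6 vanishes at s ∈ {-3}; Q'(t) = 2(t + 2) vanishes at t ∈ {-2}.
Local minima of P (where P''>0): P(-3)=-9. Local minima of Q: Q(-2)=-4.
So the global minimum of J is P(-3) + Q(-2) − 3 = -9 − 4 − 3 = -16, attained at (-3, -2).

-16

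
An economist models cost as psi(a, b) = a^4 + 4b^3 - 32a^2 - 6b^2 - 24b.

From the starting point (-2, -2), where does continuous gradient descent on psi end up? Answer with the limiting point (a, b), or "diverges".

diverges

psi is separable, so gradient descent decouples: a follows -∂psi/∂a, b follows -∂psi/∂b.
∂psi/∂a = 4a(a - 4)(a + 4); at a=-2 this is 96, so a decreases.
∂psi/∂b = 12(b - 2)(b + 1); at b=-2 this is 48, so b decreases.
The b-coordinate has no critical point in that direction and runs off to infinity.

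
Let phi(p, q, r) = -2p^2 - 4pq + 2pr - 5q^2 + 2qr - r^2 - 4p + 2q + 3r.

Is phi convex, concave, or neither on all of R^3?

phi is quadratic, so its Hessian is the constant matrix H = [[-4, -4, 2], [-4, -10, 2], [2, 2, -2]].
Leading principal minors: -4, 24, -24.
Signs alternate −, +, − ⇒ H ≺ 0 ⇒ concave.

concave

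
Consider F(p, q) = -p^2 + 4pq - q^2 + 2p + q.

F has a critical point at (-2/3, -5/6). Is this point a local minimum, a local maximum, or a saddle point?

The Hessian of F is constant: H = [[-2, 4], [4, -2]].
det(H) = (-2)·(-2) − 4² = -12.
Since det(H) < 0, H is indefinite and the critical point is a saddle point.

saddle point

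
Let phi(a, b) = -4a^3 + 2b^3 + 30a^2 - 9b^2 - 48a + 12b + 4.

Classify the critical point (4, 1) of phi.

local maximum

The mixed partial ∂²phi/∂a∂b is 0, so the Hessian at any point is diag(phi_aa, phi_bb) = diag(12(-2a + 5), 6(2b - 3)).
At (4, 1): H = diag(-36, -6).
Both eigenvalues are negative, so H is negative definite: a local maximum.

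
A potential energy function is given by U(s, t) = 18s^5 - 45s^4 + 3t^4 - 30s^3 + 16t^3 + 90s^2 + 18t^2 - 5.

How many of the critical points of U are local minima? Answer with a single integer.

4

U separates as a function of s plus a function of t, so ∇U=0 decouples.
∂U/∂s = 90s(s - 2)(s - 1)(s + 1) = 0 at s ∈ {-1, 0, 1, 2}; ∂U/∂t = 12t(t + 1)(t + 3) = 0 at t ∈ {-3, -1, 0}.
The Hessian is diagonal: diag(U_ss, U_tt). Second derivatives: U_ss(-1)=-540, U_ss(0)=180, U_ss(1)=-180, U_ss(2)=540; U_tt(-3)=72, U_tt(-1)=-24, U_tt(0)=36.
Local minima occur where both diagonal entries positive: (0, -3), (0, 0), (2, -3), (2, 0). Count: 4.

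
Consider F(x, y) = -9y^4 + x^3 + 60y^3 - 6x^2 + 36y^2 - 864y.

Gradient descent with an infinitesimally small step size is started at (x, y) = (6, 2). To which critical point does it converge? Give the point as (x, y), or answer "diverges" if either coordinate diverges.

F is separable, so gradient descent decouples: x follows -∂F/∂x, y follows -∂F/∂y.
∂F/∂x = 3x(x - 4); at x=6 this is 36, so x decreases.
∂F/∂y = -36(y - 4)(y - 3)(y + 2); at y=2 this is -288, so y increases.
x converges to its nearest critical value 4 (a local min of the x-part); y converges to 3. The iterate converges to (4, 3).

(4, 3)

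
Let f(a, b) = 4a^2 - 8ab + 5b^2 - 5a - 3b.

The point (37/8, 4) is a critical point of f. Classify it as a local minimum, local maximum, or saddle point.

The Hessian of f is constant: H = [[8, -8], [-8, 10]].
det(H) = 8·10 − (-8)² = 16.
det(H) > 0 and tr(H) = 18 > 0, so H is positive definite and the point is a local minimum.

local minimum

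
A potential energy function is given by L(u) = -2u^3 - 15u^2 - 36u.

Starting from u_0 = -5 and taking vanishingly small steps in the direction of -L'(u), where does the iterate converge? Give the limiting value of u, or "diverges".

-3

L'(u) = -6(u + 2)(u + 3), so L'(-5) = -36.
Gradient descent moves in the -L' direction, i.e. u is increasing.
The nearest critical point in that direction is u = -3, where L'' = 6 > 0 (a local minimum). The iterate converges there.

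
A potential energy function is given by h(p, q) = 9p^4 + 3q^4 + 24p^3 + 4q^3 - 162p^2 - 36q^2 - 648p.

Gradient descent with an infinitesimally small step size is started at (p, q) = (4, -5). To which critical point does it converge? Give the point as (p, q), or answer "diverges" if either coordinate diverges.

(3, -3)

h is separable, so gradient descent decouples: p follows -∂h/∂p, q follows -∂h/∂q.
∂h/∂p = 36(p - 3)(p + 2)(p + 3); at p=4 this is 1512, so p decreases.
∂h/∂q = 12q(q - 2)(q + 3); at q=-5 this is -840, so q increases.
p converges to its nearest critical value 3 (a local min of the p-part); q converges to -3. The iterate converges to (3, -3).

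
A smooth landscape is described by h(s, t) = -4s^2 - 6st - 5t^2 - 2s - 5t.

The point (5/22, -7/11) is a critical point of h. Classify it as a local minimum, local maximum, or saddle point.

The Hessian of h is constant: H = [[-8, -6], [-6, -10]].
det(H) = (-8)·(-10) − (-6)² = 44.
det(H) > 0 and tr(H) = -18 < 0, so H is negative definite and the point is a local maximum.

local maximum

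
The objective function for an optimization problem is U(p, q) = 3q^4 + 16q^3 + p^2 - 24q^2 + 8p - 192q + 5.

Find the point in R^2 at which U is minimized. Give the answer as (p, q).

(-4, 2)

U(p,q) separates as A(p) + B(q) + 5, so its minimum is min A + min B + 5.
A'(p) = 2p + 8 vanishes at p ∈ {-4}; B'(q) = 12(q - 2)(q + 2)(q + 4) vanishes at q ∈ {-4, -2, 2}.
Local minima of A (where A''>0): A(-4)=-16. Local minima of B: B(-4)=128, B(2)=-304.
So the global minimum of U is A(-4) + B(2) + 5 = -16 − 304 + 5 = -315, attained at (-4, 2).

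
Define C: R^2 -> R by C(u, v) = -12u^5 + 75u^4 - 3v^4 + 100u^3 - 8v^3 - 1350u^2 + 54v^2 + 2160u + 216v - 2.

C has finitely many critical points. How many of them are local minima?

2

C separates as a function of u plus a function of v, so ∇C=0 decouples.
∂C/∂u = -60(u - 4)(u - 3)(u - 1)(u + 3) = 0 at u ∈ {-3, 1, 3, 4}; ∂C/∂v = -12(v - 3)(v + 2)(v + 3) = 0 at v ∈ {-3, -2, 3}.
The Hessian is diagonal: diag(C_uu, C_vv). Second derivatives: C_uu(-3)=10080, C_uu(1)=-1440, C_uu(3)=720, C_uu(4)=-1260; C_vv(-3)=-72, C_vv(-2)=60, C_vv(3)=-360.
Local minima occur where both diagonal entries positive: (-3, -2), (3, -2). Count: 2.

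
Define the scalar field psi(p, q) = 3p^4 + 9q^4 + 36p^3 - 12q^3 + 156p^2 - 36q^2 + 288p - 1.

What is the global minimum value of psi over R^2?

psi(p,q) separates as A(p) + B(q) − 1, so its minimum is min A + min B − 1.
A'(p) = 12(p + 2)(p + 3)(p + 4) vanishes at p ∈ {-4, -3, -2}; B'(q) = 36q(q - 2)(q + 1) vanishes at q ∈ {-1, 0, 2}.
Local minima of A (where A''>0): A(-4)=-192, A(-2)=-192. Local minima of B: B(-1)=-15, B(2)=-96.
So the global minimum of psi is A(-4) + B(2) − 1 = -192 − 96 − 1 = -289, attained at (-4, 2).

-289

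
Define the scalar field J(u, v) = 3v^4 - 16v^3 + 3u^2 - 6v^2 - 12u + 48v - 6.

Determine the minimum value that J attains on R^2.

J(u,v) separates as P(u) + Q(v) − 6, so its minimum is min P + min Q − 6.
P'(u) = 6u - 12 vanishes at u ∈ {2}; Q'(v) = 12(v - 4)(v - 1)(v + 1) vanishes at v ∈ {-1, 1, 4}.
Local minima of P (where P''>0): P(2)=-12. Local minima of Q: Q(-1)=-35, Q(4)=-160.
So the global minimum of J is P(2) + Q(4) − 6 = -12 − 160 − 6 = -178, attained at (2, 4).

-178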